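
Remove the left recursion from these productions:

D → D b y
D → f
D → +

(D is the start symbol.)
D is directly left-recursive. The standard transformation for
  A → A α₁ | ... | A α_m | β₁ | ... | β_n
is
  A  → β₁ A' | ... | β_n A'
  A' → α₁ A' | ... | α_m A' | ε

D → f becomes D → f D'
D → + becomes D → + D'
D → D b y becomes D' → b y D'
Add D' → ε

Resulting grammar:
D → f D'
D → + D'
D' → b y D'
D' → ε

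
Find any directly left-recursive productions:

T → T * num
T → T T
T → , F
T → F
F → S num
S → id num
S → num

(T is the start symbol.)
Yes, T is left-recursive

Direct left recursion occurs when N → N α for some non-terminal N (the right-hand side begins with the left-hand side itself).

T → T * num: LEFT RECURSIVE (starts with T)
T → T T: LEFT RECURSIVE (starts with T)
T → , F: starts with ','
T → F: starts with F
F → S num: starts with S
S → id num: starts with id
S → num: starts with num

The grammar has direct left recursion on: T.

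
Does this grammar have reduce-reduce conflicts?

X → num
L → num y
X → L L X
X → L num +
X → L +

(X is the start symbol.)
A reduce-reduce conflict occurs when an LR(0) state has two complete items [A → α .] and [B → β .] — both call for a reduction, and with no lookahead the parser cannot choose between them.

Augment with X' → X and build the canonical LR(0) collection (I0 = CLOSURE({[X' → . X]}), then GOTO on every symbol after a dot until no new states appear). It has 10 states:
  I0: { [L → . num y], [X → . L +], [X → . L L X], [X → . L num +], [X → . num], [X' → . X] }  — shift
  I1: { [L → . num y], [X → L . +], [X → L . L X], [X → L . num +] }  — shift
  I2: { [X' → X .] }  — accept
  I3: { [L → num . y], [X → num .] }  — shift, reduce
  I4: { [L → num y .] }  — reduce
  I5: { [X → L + .] }  — reduce
  I6: { [L → . num y], [X → . L +], [X → . L L X], [X → . L num +], [X → . num], [X → L L . X] }  — shift
  I7: { [L → num . y], [X → L num . +] }  — shift
  I8: { [X → L num + .] }  — reduce
  I9: { [X → L L X .] }  — reduce

No state contains more than one complete item.

Answer: No reduce-reduce conflicts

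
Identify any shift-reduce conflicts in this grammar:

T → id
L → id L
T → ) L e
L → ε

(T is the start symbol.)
A shift-reduce conflict occurs when an LR(0) state has both:
  - a complete (reduce) item [A → α .] (dot at the end), and
  - a shift item [B → β . c γ] (dot before a terminal).

Augment with T' → T and build the canonical LR(0) collection (I0 = CLOSURE({[T' → . T]}), then GOTO on every symbol after a dot until no new states appear). It has 8 states:
  I0: { [T → . ) L e], [T → . id], [T' → . T] }  — shift
  I1: { [L → . id L], [L → .], [T → ) . L e] }  — shift, reduce
  I2: { [T' → T .] }  — accept
  I3: { [T → id .] }  — reduce
  I4: { [T → ) L . e] }  — shift
  I5: { [L → . id L], [L → .], [L → id . L] }  — shift, reduce
  I6: { [L → id L .] }  — reduce
  I7: { [T → ) L e .] }  — reduce

I1 contains reduce item [L → .] and shift item [L → . id L] — shift-reduce conflict.
I5 contains reduce item [L → .] and shift item [L → . id L] — shift-reduce conflict.

Answer: Yes — I1: [L → .] vs [L → . id L]; I5: [L → .] vs [L → . id L]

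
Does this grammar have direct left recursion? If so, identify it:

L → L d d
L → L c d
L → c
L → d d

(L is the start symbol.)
Yes, L is left-recursive

Direct left recursion occurs when N → N α for some non-terminal N (the right-hand side begins with the left-hand side itself).

L → L d d: LEFT RECURSIVE (starts with L)
L → L c d: LEFT RECURSIVE (starts with L)
L → c: starts with c
L → d d: starts with d

The grammar has direct left recursion on: L.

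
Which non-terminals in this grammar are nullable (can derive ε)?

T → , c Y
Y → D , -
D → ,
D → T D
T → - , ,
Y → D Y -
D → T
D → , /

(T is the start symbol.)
A non-terminal is nullable if it can derive ε (the empty string): either it has an ε-production, or it has a production whose right-hand side consists entirely of nullable non-terminals.

There are no ε-productions, so no non-terminal can derive ε.
No non-terminals are nullable.

Answer: None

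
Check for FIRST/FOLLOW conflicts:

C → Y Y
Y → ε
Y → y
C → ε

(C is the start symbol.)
A FIRST/FOLLOW conflict occurs when a non-terminal N has a nullable alternative N → β (β ⇒* ε) and another alternative N → α with FIRST(α) ∩ FOLLOW(N) ≠ ∅: on such a lookahead the parser cannot decide between expanding α and letting N vanish via β.

Nullable non-terminals: C, Y.
FIRST sets used below: FIRST(Y) = { 'y', ε }

C: nullable alternative(s) C → Y Y, C → ε; FOLLOW(C) = { $ }
  C → Y Y: FIRST \ {ε} = { 'y' } — disjoint from FOLLOW(C)
  C → ε: FIRST \ {ε} = { } — disjoint from FOLLOW(C)

Y: nullable alternative(s) Y → ε; FOLLOW(Y) = { $, 'y' }
  Y → ε: FIRST \ {ε} = { } — this is the only nullable alternative, skip
  Y → y: FIRST \ {ε} = { 'y' } — overlaps FOLLOW(Y) on { 'y' }: CONFLICT

So the grammar has 1 FIRST/FOLLOW conflict (marked CONFLICT above).

Answer: Yes. Y → y with FOLLOW(Y) on { 'y' }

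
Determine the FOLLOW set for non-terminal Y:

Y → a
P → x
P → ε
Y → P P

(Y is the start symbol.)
Y is the start symbol, so $ ∈ FOLLOW(Y).
Y does not occur on any right-hand side.

Taking the union: FOLLOW(Y) = { $ }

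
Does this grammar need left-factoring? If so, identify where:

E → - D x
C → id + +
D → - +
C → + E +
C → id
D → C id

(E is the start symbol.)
Left-factoring is needed when two productions for the same non-terminal
share a common prefix on the right-hand side.

Productions for C:
  C → id + +
  C → + E +
  C → id
Productions for D:
  D → - +
  D → C id

Found common prefix 'id' in productions for C

Answer: Yes, C has productions with common prefix 'id'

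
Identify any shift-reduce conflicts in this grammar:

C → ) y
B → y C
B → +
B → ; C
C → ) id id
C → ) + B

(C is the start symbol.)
A shift-reduce conflict occurs when an LR(0) state has both:
  - a complete (reduce) item [A → α .] (dot at the end), and
  - a shift item [B → β . c γ] (dot before a terminal).

Augment with C' → C and build the canonical LR(0) collection (I0 = CLOSURE({[C' → . C]}), then GOTO on every symbol after a dot until no new states appear). It has 13 states:
  I0: { [C → . ) + B], [C → . ) id id], [C → . ) y], [C' → . C] }  — shift
  I1: { [C → ) . + B], [C → ) . id id], [C → ) . y] }  — shift
  I2: { [C' → C .] }  — accept
  I3: { [B → . +], [B → . ; C], [B → . y C], [C → ) + . B] }  — shift
  I4: { [C → ) id . id] }  — shift
  I5: { [C → ) y .] }  — reduce
  I6: { [C → ) id id .] }  — reduce
  I7: { [B → + .] }  — reduce
  I8: { [B → ; . C], [C → . ) + B], [C → . ) id id], [C → . ) y] }  — shift
  I9: { [C → ) + B .] }  — reduce
  I10: { [B → y . C], [C → . ) + B], [C → . ) id id], [C → . ) y] }  — shift
  I11: { [B → y C .] }  — reduce
  I12: { [B → ; C .] }  — reduce

No state contains both a complete item and a shift item.

Answer: No shift-reduce conflicts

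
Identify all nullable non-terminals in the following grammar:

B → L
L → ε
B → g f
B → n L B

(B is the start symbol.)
A non-terminal is nullable if it can derive ε (the empty string): either it has an ε-production, or it has a production whose right-hand side consists entirely of nullable non-terminals.

ε-productions: L → ε
So L is immediately nullable.
B → L: every symbol on the right is nullable, so B is nullable too.
Every non-terminal is now nullable.
Nullable = { 'B', 'L' }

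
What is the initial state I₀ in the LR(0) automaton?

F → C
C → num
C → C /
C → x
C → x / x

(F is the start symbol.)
First, augment the grammar with F' → F
I₀ = CLOSURE({ [F' → . F] }):
  [F' → . F] has the dot before F: add [F → . C]
  [F → . C] has the dot before C: add [C → . num], [C → . C /], [C → . x], [C → . x / x]
No further items can be added.

I₀ = { [C → . C /], [C → . num], [C → . x / x], [C → . x], [F → . C], [F' → . F] }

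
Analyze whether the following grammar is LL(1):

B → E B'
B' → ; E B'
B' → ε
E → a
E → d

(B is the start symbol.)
Yes, the grammar is LL(1).

A grammar is LL(1) if for each non-terminal N with multiple productions, the predict sets of those productions are pairwise disjoint, where PREDICT(N → α) = (FIRST(α) \ {ε}) ∪ (FOLLOW(N) if α ⇒* ε).

Relevant sets:
  FOLLOW(B') = { $ }

For B':
  PREDICT(B' → ';' E B') = { ';' }
  PREDICT(B' → ε) = { $ }
For E:
  PREDICT(E → a) = { 'a' }
  PREDICT(E → d) = { 'd' }
B has a single production, so nothing to check there.

All predict sets are disjoint. The grammar IS LL(1).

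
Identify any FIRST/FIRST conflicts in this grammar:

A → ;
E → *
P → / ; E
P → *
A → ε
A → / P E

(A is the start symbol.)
No FIRST/FIRST conflicts.

A FIRST/FIRST conflict occurs when two productions N → α and N → β for the same non-terminal have FIRST(α) ∩ FIRST(β) ≠ ∅ (with ε ∈ FIRST of a nullable right-hand side, so two nullable alternatives also conflict).

Productions for A:
  A → ;: FIRST = { ';' }
  A → ε: FIRST = { ε }
  A → / P E: FIRST = { '/' }
Productions for P:
  P → / ; E: FIRST = { '/' }
  P → *: FIRST = { '*' }
E has only one production, so no FIRST/FIRST conflict is possible there.

All alternatives of each non-terminal have pairwise disjoint FIRST sets.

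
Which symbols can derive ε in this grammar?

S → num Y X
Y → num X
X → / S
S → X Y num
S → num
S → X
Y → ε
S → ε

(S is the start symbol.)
{ 'S', 'Y' }

A non-terminal is nullable if it can derive ε (the empty string): either it has an ε-production, or it has a production whose right-hand side consists entirely of nullable non-terminals.

ε-productions: Y → ε, S → ε
So Y, S are immediately nullable.
No further non-terminal can be added: every production for the remaining non-terminals contains a terminal or a non-nullable non-terminal.
Nullable = { 'S', 'Y' }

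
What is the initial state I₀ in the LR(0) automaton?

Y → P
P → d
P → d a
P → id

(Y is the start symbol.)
First, augment the grammar with Y' → Y
I₀ = CLOSURE({ [Y' → . Y] }):
  [Y' → . Y] has the dot before Y: add [Y → . P]
  [Y → . P] has the dot before P: add [P → . d], [P → . d a], [P → . id]
No further items can be added.

I₀ = { [P → . d a], [P → . d], [P → . id], [Y → . P], [Y' → . Y] }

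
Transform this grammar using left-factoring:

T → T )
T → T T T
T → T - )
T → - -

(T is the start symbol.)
Left-factoring transforms A → αβ₁ | αβ₂ into A → αA' and A' → β₁ | β₂
(α is the longest common prefix among the alternatives). Repeat until
no nonterminal has two alternatives with a common prefix.

Round 1: T has alternatives sharing prefix 'T'. Introduce T': T → T T'
  Add: T' → )
  Add: T' → T T
  Add: T' → - )

No remaining common prefixes — done.

Resulting grammar:
T → T T'
T' → )
T' → T T
T' → - )
T → - -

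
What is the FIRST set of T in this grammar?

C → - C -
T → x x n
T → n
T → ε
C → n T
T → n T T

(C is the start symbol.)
{ 'n', 'x', ε }

From T → x x n:
  - x is a terminal: add 'x' and stop
From T → n:
  - n is a terminal: add 'n' and stop
From T → ε:
  - ε-production, so ε ∈ FIRST(T)
From T → n T T:
  - n is a terminal: add 'n' and stop

Collecting: FIRST(T) = { 'n', 'x', ε }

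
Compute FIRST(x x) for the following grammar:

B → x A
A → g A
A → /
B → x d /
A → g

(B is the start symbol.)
{ 'x' }

To compute FIRST(x x), process the symbols left to right:
Symbol x is a terminal. Add 'x' and stop.
FIRST(x x) = { 'x' }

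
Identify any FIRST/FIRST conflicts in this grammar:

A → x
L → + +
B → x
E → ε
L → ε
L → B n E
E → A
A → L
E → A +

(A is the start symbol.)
FIRST sets of the non-terminals at (or reachable through a nullable prefix from) the front of some alternative:
  FIRST(L) = { '+', 'x', ε }
  FIRST(B) = { 'x' }
  FIRST(A) = { '+', 'x', ε }

Productions for A:
  A → x: FIRST = { 'x' }
  A → L: FIRST = { '+', 'x', ε }
Productions for L:
  L → + +: FIRST = { '+' }
  L → ε: FIRST = { ε }
  L → B n E: FIRST = { 'x' }
Productions for E:
  E → ε: FIRST = { ε }
  E → A: FIRST = { '+', 'x', ε }
  E → A +: FIRST = { '+', 'x' }
B has only one production, so no FIRST/FIRST conflict is possible there.

Conflict for A: A → x and A → L
  Overlap: { 'x' }
Conflict for E: E → ε and E → A
  Overlap: { ε }
Conflict for E: E → A and E → A +
  Overlap: { '+', 'x' }

Answer: Yes. A → x / A → L on { 'x' }; E → ε / E → A on { ε }; E → A / E → A '+' on { '+', 'x' }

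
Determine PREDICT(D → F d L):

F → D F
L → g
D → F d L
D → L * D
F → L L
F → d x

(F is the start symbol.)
PREDICT(D → F d L) = (FIRST(RHS) \ {ε}) ∪ (FOLLOW(D) if ε ∈ FIRST(RHS), i.e. RHS ⇒* ε)
FIRST(F) = { 'd', 'g' }
FIRST(F d L) = { 'd', 'g' }
ε ∉ FIRST(F d L), so FOLLOW(D) is not added.
PREDICT(D → F d L) = { 'd', 'g' }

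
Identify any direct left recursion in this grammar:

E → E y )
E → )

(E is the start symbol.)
Direct left recursion occurs when N → N α for some non-terminal N (the right-hand side begins with the left-hand side itself).

E → E y ): LEFT RECURSIVE (starts with E)
E → ): starts with ')'

The grammar has direct left recursion on: E.

Answer: Yes, E is left-recursive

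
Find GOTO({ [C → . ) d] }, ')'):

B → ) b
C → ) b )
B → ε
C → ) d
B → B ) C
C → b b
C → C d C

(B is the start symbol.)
{ [C → ) . d] }

GOTO(I, ')') = CLOSURE({ [A → αX.β] : [A → α.Xβ] ∈ I, X = ')' })

Items with dot before ')', with the dot advanced:
  [C → . ) d] → [C → ) . d]
Closure adds nothing (no advanced item has the dot before a non-terminal).

GOTO = { [C → ) . d] }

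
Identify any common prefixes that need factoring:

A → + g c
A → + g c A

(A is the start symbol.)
Yes, A has productions with common prefix '+ g c'

Left-factoring is needed when two productions for the same non-terminal
share a common prefix on the right-hand side.

Productions for A:
  A → + g c
  A → + g c A

Found common prefix '+ g c' in productions for A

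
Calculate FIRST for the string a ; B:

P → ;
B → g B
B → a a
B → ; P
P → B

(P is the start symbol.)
To compute FIRST(a ; B), process the symbols left to right:
Symbol a is a terminal. Add 'a' and stop.
FIRST(a ; B) = { 'a' }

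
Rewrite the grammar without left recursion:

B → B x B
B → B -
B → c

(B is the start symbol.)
B → c B'
B' → x B B'
B' → - B'
B' → ε

B is directly left-recursive. The standard transformation for
  A → A α₁ | ... | A α_m | β₁ | ... | β_n
is
  A  → β₁ A' | ... | β_n A'
  A' → α₁ A' | ... | α_m A' | ε

B → c becomes B → c B'
B → B x B becomes B' → x B B'
B → B - becomes B' → - B'
Add B' → ε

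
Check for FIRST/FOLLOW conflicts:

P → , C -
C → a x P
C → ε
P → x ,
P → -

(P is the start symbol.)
No FIRST/FOLLOW conflicts.

A FIRST/FOLLOW conflict occurs when a non-terminal N has a nullable alternative N → β (β ⇒* ε) and another alternative N → α with FIRST(α) ∩ FOLLOW(N) ≠ ∅: on such a lookahead the parser cannot decide between expanding α and letting N vanish via β.

Nullable non-terminals: C.

C: nullable alternative(s) C → ε; FOLLOW(C) = { '-' }
  C → a x P: FIRST \ {ε} = { 'a' } — disjoint from FOLLOW(C)
  C → ε: FIRST \ {ε} = { } — this is the only nullable alternative, skip

P has no nullable alternative, so no FIRST/FOLLOW check is needed there.

No FIRST/FOLLOW conflicts found.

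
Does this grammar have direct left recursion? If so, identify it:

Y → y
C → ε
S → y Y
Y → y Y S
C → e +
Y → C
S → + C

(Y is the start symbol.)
No direct left recursion

Y → y: starts with y
C → ε: starts with ε
S → y Y: starts with y
Y → y Y S: starts with y
C → e +: starts with e
Y → C: starts with C
S → + C: starts with '+'

No direct left recursion found.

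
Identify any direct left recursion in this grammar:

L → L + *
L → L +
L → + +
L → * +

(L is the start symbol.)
Yes, L is left-recursive

L → L + *: LEFT RECURSIVE (starts with L)
L → L +: LEFT RECURSIVE (starts with L)
L → + +: starts with '+'
L → * +: starts with '*'

The grammar has direct left recursion on: L.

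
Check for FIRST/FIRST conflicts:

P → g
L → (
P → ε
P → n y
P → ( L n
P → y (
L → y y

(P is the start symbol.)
No FIRST/FIRST conflicts.

Productions for P:
  P → g: FIRST = { 'g' }
  P → ε: FIRST = { ε }
  P → n y: FIRST = { 'n' }
  P → ( L n: FIRST = { '(' }
  P → y (: FIRST = { 'y' }
Productions for L:
  L → (: FIRST = { '(' }
  L → y y: FIRST = { 'y' }

All alternatives of each non-terminal have pairwise disjoint FIRST sets.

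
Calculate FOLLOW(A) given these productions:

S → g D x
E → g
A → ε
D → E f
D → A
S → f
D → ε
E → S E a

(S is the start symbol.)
{ 'x' }

In D → A: A is at the end, add FOLLOW(D)

The FOLLOW sets referred to above (computed the same way, to a fixed point):
  FOLLOW(D) = { 'x' }

Taking the union: FOLLOW(A) = { 'x' }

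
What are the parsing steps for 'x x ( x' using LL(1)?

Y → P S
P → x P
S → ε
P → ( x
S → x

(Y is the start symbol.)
Stack is shown with the top on the left.

Stack    Input      Action
--------------------------
Y $      x x ( x $  output Y → P S
P S $    x x ( x $  output P → x P
x P S $  x x ( x $  match 'x'
P S $    x ( x $    output P → x P
x P S $  x ( x $    match 'x'
P S $    ( x $      output P → ( x
( x S $  ( x $      match '('
x S $    x $        match 'x'
S $      $          output S → ε
$        $          accept

The string is accepted.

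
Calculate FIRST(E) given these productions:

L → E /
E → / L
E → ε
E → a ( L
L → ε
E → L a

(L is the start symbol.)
To compute FIRST(E), examine every production with E on the left-hand side, reading each right-hand side left to right until a non-nullable symbol is reached.

FIRST sets of the other non-terminals involved (by the same procedure, iterated to a fixed point):
  FIRST(L) = { '/', 'a', ε }

From E → / L:
  - '/' is a terminal: add '/' and stop
From E → ε:
  - ε-production, so ε ∈ FIRST(E)
From E → a ( L:
  - a is a terminal: add 'a' and stop
From E → L a:
  - L is a non-terminal: add FIRST(L) \ {ε} = { '/', 'a' }
    L is nullable, so continue to the next symbol
  - a is a terminal: add 'a' and stop

Collecting: FIRST(E) = { '/', 'a', ε }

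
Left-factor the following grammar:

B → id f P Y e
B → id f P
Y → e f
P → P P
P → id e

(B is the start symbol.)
B → id f P B'
B' → Y e
B' → ε
Y → e f
P → P P
P → id e

Left-factoring transforms A → αβ₁ | αβ₂ into A → αA' and A' → β₁ | β₂
(α is the longest common prefix among the alternatives). Repeat until
no nonterminal has two alternatives with a common prefix.

Round 1: B has alternatives sharing prefix 'id f P'. Introduce B': B → id f P B'
  Add: B' → Y e
  Add: B' → ε

No remaining common prefixes — done.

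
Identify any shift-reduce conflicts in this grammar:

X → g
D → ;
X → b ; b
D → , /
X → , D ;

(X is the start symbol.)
A shift-reduce conflict occurs when an LR(0) state has both:
  - a complete (reduce) item [A → α .] (dot at the end), and
  - a shift item [B → β . c γ] (dot before a terminal).

Augment with X' → X and build the canonical LR(0) collection (I0 = CLOSURE({[X' → . X]}), then GOTO on every symbol after a dot until no new states appear). It has 12 states:
  I0: { [X → . , D ;], [X → . b ; b], [X → . g], [X' → . X] }  — shift
  I1: { [D → . , /], [D → . ;], [X → , . D ;] }  — shift
  I2: { [X' → X .] }  — accept
  I3: { [X → b . ; b] }  — shift
  I4: { [X → g .] }  — reduce
  I5: { [X → b ; . b] }  — shift
  I6: { [X → b ; b .] }  — reduce
  I7: { [D → , . /] }  — shift
  I8: { [D → ; .] }  — reduce
  I9: { [X → , D . ;] }  — shift
  I10: { [X → , D ; .] }  — reduce
  I11: { [D → , / .] }  — reduce

No state contains both a complete item and a shift item.

Answer: No shift-reduce conflicts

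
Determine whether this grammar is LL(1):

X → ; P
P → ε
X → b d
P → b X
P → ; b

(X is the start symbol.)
A grammar is LL(1) if for each non-terminal N with multiple productions, the predict sets of those productions are pairwise disjoint, where PREDICT(N → α) = (FIRST(α) \ {ε}) ∪ (FOLLOW(N) if α ⇒* ε).

Relevant sets:
  FOLLOW(P) = { $ }

For X:
  PREDICT(X → ';' P) = { ';' }
  PREDICT(X → b d) = { 'b' }
For P:
  PREDICT(P → ε) = { $ }
  PREDICT(P → b X) = { 'b' }
  PREDICT(P → ';' b) = { ';' }

All predict sets are disjoint. The grammar IS LL(1).

Answer: Yes, the grammar is LL(1).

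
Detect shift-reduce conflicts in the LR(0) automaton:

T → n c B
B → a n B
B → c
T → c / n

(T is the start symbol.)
No shift-reduce conflicts

A shift-reduce conflict occurs when an LR(0) state has both:
  - a complete (reduce) item [A → α .] (dot at the end), and
  - a shift item [B → β . c γ] (dot before a terminal).

Augment with T' → T and build the canonical LR(0) collection (I0 = CLOSURE({[T' → . T]}), then GOTO on every symbol after a dot until no new states appear). It has 12 states:
  I0: { [T → . c / n], [T → . n c B], [T' → . T] }  — shift
  I1: { [T' → T .] }  — accept
  I2: { [T → c . / n] }  — shift
  I3: { [T → n . c B] }  — shift
  I4: { [B → . a n B], [B → . c], [T → n c . B] }  — shift
  I5: { [T → n c B .] }  — reduce
  I6: { [B → a . n B] }  — shift
  I7: { [B → c .] }  — reduce
  I8: { [B → . a n B], [B → . c], [B → a n . B] }  — shift
  I9: { [B → a n B .] }  — reduce
  I10: { [T → c / . n] }  — shift
  I11: { [T → c / n .] }  — reduce

No state contains both a complete item and a shift item.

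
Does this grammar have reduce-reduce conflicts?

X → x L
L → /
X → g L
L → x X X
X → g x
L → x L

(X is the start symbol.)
A reduce-reduce conflict occurs when an LR(0) state has two complete items [A → α .] and [B → β .] — both call for a reduction, and with no lookahead the parser cannot choose between them.

Augment with X' → X and build the canonical LR(0) collection (I0 = CLOSURE({[X' → . X]}), then GOTO on every symbol after a dot until no new states appear). It has 14 states:
  I0: { [X → . g L], [X → . g x], [X → . x L], [X' → . X] }  — shift
  I1: { [X' → X .] }  — accept
  I2: { [L → . /], [L → . x L], [L → . x X X], [X → g . L], [X → g . x] }  — shift
  I3: { [L → . /], [L → . x L], [L → . x X X], [X → x . L] }  — shift
  I4: { [L → / .] }  — reduce
  I5: { [X → x L .] }  — reduce
  I6: { [L → . /], [L → . x L], [L → . x X X], [L → x . L], [L → x . X X], [X → . g L], [X → . g x], [X → . x L] }  — shift
  I7: { [L → x L .] }  — reduce
  I8: { [L → x X . X], [X → . g L], [X → . g x], [X → . x L] }  — shift
  I9: { [L → . /], [L → . x L], [L → . x X X], [L → x . L], [L → x . X X], [X → . g L], [X → . g x], [X → . x L], [X → x . L] }  — shift
  I10: { [L → x L .], [X → x L .] }  — 2 reduces
  I11: { [L → x X X .] }  — reduce
  I12: { [X → g L .] }  — reduce
  I13: { [L → . /], [L → . x L], [L → . x X X], [L → x . L], [L → x . X X], [X → . g L], [X → . g x], [X → . x L], [X → g x .] }  — shift, reduce

I10 contains complete items [L → x L .], [X → x L .] — reduce-reduce conflict.

Answer: Yes — I10: [L → x L .] vs [X → x L .]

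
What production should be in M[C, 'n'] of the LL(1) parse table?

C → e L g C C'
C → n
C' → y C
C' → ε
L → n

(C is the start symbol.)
To find M[C, 'n'], we find productions for C where 'n' is in the predict set (PREDICT(N → α) = (FIRST(α) \ {ε}) ∪ (FOLLOW(N) if α ⇒* ε)).

C → e L g C C': PREDICT = { 'e' }
C → n: PREDICT = { 'n' }
  'n' is in predict set, so this production goes in M[C, 'n']

M[C, 'n'] = C → n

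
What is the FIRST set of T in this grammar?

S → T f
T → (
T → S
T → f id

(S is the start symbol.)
To compute FIRST(T), examine every production with T on the left-hand side, reading each right-hand side left to right until a non-nullable symbol is reached.

FIRST sets of the other non-terminals involved (by the same procedure, iterated to a fixed point):
  FIRST(S) = { '(', 'f' }

From T → (:
  - '(' is a terminal: add '(' and stop
From T → S:
  - S is a non-terminal: add FIRST(S) \ {ε} = { '(', 'f' }
    S is not nullable, so stop
From T → f id:
  - f is a terminal: add 'f' and stop

Collecting: FIRST(T) = { '(', 'f' }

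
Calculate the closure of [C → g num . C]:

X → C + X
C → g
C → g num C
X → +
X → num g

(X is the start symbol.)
{ [C → . g num C], [C → . g], [C → g num . C] }

Start with: [C → g num . C]
  [C → g num . C] has the dot before C: add [C → . g], [C → . g num C]
No further items can be added.

CLOSURE = { [C → . g num C], [C → . g], [C → g num . C] }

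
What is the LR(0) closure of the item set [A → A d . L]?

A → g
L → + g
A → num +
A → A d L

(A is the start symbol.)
Start with: [A → A d . L]
  [A → A d . L] has the dot before L: add [L → . + g]
No further items can be added.

CLOSURE = { [A → A d . L], [L → . + g] }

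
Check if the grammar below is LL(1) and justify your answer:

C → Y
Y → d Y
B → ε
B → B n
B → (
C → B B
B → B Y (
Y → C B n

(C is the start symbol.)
A grammar is LL(1) if for each non-terminal N with multiple productions, the predict sets of those productions are pairwise disjoint, where PREDICT(N → α) = (FIRST(α) \ {ε}) ∪ (FOLLOW(N) if α ⇒* ε).

Relevant sets:
  FIRST(Y) = { '(', 'd', 'n' }
  FIRST(B) = { '(', 'd', 'n', ε }
  FIRST(C) = { '(', 'd', 'n', ε }
  FOLLOW(C) = { $, '(', 'd', 'n' }
  FOLLOW(B) = { $, '(', 'd', 'n' }

For C:
  PREDICT(C → Y) = { '(', 'd', 'n' }
  PREDICT(C → B B) = { $, '(', 'd', 'n' }
For Y:
  PREDICT(Y → d Y) = { 'd' }
  PREDICT(Y → C B n) = { '(', 'd', 'n' }
For B:
  PREDICT(B → ε) = { $, '(', 'd', 'n' }
  PREDICT(B → B n) = { '(', 'd', 'n' }
  PREDICT(B → '(') = { '(' }
  PREDICT(B → B Y '(') = { '(', 'd', 'n' }

Conflict found: Predict set conflict for C: { '(', 'd', 'n' }
The grammar is NOT LL(1).

Answer: No. Predict set conflict for C: { '(', 'd', 'n' }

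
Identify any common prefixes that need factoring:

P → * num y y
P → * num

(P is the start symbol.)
Yes, P has productions with common prefix '* num'

Left-factoring is needed when two productions for the same non-terminal
share a common prefix on the right-hand side.

Productions for P:
  P → * num y y
  P → * num

Found common prefix '* num' in productions for P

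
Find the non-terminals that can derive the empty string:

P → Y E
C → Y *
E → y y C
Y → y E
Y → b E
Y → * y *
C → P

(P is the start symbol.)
A non-terminal is nullable if it can derive ε (the empty string): either it has an ε-production, or it has a production whose right-hand side consists entirely of nullable non-terminals.

There are no ε-productions, so no non-terminal can derive ε.
No non-terminals are nullable.

Answer: None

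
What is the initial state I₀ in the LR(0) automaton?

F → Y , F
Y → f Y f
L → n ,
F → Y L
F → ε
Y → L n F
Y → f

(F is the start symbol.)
First, augment the grammar with F' → F
I₀ = CLOSURE({ [F' → . F] }):
  [F' → . F] has the dot before F: add [F → . Y , F], [F → . Y L], [F → .]
  [F → . Y , F] has the dot before Y: add [Y → . f Y f], [Y → . L n F], [Y → . f]
  [Y → . L n F] has the dot before L: add [L → . n ,]
No further items can be added.

I₀ = { [F → . Y , F], [F → . Y L], [F → .], [F' → . F], [L → . n ,], [Y → . L n F], [Y → . f Y f], [Y → . f] }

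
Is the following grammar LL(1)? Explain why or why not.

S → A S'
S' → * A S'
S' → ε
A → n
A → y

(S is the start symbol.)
Yes, the grammar is LL(1).

Relevant sets:
  FOLLOW(S') = { $ }

For S':
  PREDICT(S' → '*' A S') = { '*' }
  PREDICT(S' → ε) = { $ }
For A:
  PREDICT(A → n) = { 'n' }
  PREDICT(A → y) = { 'y' }
S has a single production, so nothing to check there.

All predict sets are disjoint. The grammar IS LL(1).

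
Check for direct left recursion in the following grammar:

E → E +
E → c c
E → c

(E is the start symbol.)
E → E +: LEFT RECURSIVE (starts with E)
E → c c: starts with c
E → c: starts with c

The grammar has direct left recursion on: E.

Answer: Yes, E is left-recursive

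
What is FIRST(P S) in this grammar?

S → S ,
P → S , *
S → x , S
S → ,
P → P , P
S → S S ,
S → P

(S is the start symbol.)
FIRST sets of the non-terminals involved (from the grammar, by fixed-point iteration):
  FIRST(P) = { ',', 'x' }

To compute FIRST(P S), process the symbols left to right:
Symbol P is a non-terminal. Add FIRST(P) \ {ε} = { ',', 'x' }
P is not nullable (ε ∉ FIRST(P)), so stop here.
FIRST(P S) = { ',', 'x' }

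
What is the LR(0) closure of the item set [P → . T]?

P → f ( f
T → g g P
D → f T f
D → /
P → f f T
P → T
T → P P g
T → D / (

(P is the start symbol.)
{ [D → . /], [D → . f T f], [P → . T], [P → . f ( f], [P → . f f T], [T → . D / (], [T → . P P g], [T → . g g P] }

Start with: [P → . T]
  [P → . T] has the dot before T: add [T → . g g P], [T → . P P g], [T → . D / (]
  [T → . P P g] has the dot before P: add [P → . f ( f], [P → . f f T]
  [T → . D / (] has the dot before D: add [D → . f T f], [D → . /]
No further items can be added.

CLOSURE = { [D → . /], [D → . f T f], [P → . T], [P → . f ( f], [P → . f f T], [T → . D / (], [T → . P P g], [T → . g g P] }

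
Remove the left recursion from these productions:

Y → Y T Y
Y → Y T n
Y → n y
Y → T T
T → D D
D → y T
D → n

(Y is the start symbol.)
Y is directly left-recursive. The standard transformation for
  A → A α₁ | ... | A α_m | β₁ | ... | β_n
is
  A  → β₁ A' | ... | β_n A'
  A' → α₁ A' | ... | α_m A' | ε

Y → n y becomes Y → n y Y'
Y → T T becomes Y → T T Y'
Y → Y T Y becomes Y' → T Y Y'
Y → Y T n becomes Y' → T n Y'
Add Y' → ε

Productions for other non-terminals are unchanged:
  T → D D
  D → y T
  D → n

Resulting grammar:
Y → n y Y'
Y → T T Y'
Y' → T Y Y'
Y' → T n Y'
Y' → ε
T → D D
D → y T
D → n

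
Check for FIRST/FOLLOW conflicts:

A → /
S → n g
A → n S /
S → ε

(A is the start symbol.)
A FIRST/FOLLOW conflict occurs when a non-terminal N has a nullable alternative N → β (β ⇒* ε) and another alternative N → α with FIRST(α) ∩ FOLLOW(N) ≠ ∅: on such a lookahead the parser cannot decide between expanding α and letting N vanish via β.

Nullable non-terminals: S.

S: nullable alternative(s) S → ε; FOLLOW(S) = { '/' }
  S → n g: FIRST \ {ε} = { 'n' } — disjoint from FOLLOW(S)
  S → ε: FIRST \ {ε} = { } — this is the only nullable alternative, skip

A has no nullable alternative, so no FIRST/FOLLOW check is needed there.

No FIRST/FOLLOW conflicts found.

Answer: No FIRST/FOLLOW conflicts.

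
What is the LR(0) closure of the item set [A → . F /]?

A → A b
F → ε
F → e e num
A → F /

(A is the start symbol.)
Start with: [A → . F /]
  [A → . F /] has the dot before F: add [F → .], [F → . e e num]
No further items can be added.

CLOSURE = { [A → . F /], [F → . e e num], [F → .] }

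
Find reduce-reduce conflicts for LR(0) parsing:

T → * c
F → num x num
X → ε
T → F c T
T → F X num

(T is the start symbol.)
Augment with T' → T and build the canonical LR(0) collection (I0 = CLOSURE({[T' → . T]}), then GOTO on every symbol after a dot until no new states appear). It has 12 states:
  I0: { [F → . num x num], [T → . * c], [T → . F X num], [T → . F c T], [T' → . T] }  — shift
  I1: { [T → * . c] }  — shift
  I2: { [T → F . X num], [T → F . c T], [X → .] }  — shift, reduce
  I3: { [T' → T .] }  — accept
  I4: { [F → num . x num] }  — shift
  I5: { [F → num x . num] }  — shift
  I6: { [F → num x num .] }  — reduce
  I7: { [T → F X . num] }  — shift
  I8: { [F → . num x num], [T → . * c], [T → . F X num], [T → . F c T], [T → F c . T] }  — shift
  I9: { [T → F c T .] }  — reduce
  I10: { [T → F X num .] }  — reduce
  I11: { [T → * c .] }  — reduce

No state contains more than one complete item.

Answer: No reduce-reduce conflicts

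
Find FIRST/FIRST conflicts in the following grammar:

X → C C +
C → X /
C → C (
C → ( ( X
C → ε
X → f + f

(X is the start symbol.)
Yes. X → C C '+' / X → f '+' f on { 'f' }; C → X '/' / C → C '(' on { '(', '+', 'f' }; C → X '/' / C → '(' '(' X on { '(' }; C → C '(' / C → '(' '(' X on { '(' }

A FIRST/FIRST conflict occurs when two productions N → α and N → β for the same non-terminal have FIRST(α) ∩ FIRST(β) ≠ ∅ (with ε ∈ FIRST of a nullable right-hand side, so two nullable alternatives also conflict).

FIRST sets of the non-terminals at (or reachable through a nullable prefix from) the front of some alternative:
  FIRST(C) = { '(', '+', 'f', ε }
  FIRST(X) = { '(', '+', 'f' }

Productions for X:
  X → C C +: FIRST = { '(', '+', 'f' }
  X → f + f: FIRST = { 'f' }
Productions for C:
  C → X /: FIRST = { '(', '+', 'f' }
  C → C (: FIRST = { '(', '+', 'f' }
  C → ( ( X: FIRST = { '(' }
  C → ε: FIRST = { ε }

Conflict for X: X → C C + and X → f + f
  Overlap: { 'f' }
Conflict for C: C → X / and C → C (
  Overlap: { '(', '+', 'f' }
Conflict for C: C → X / and C → ( ( X
  Overlap: { '(' }
Conflict for C: C → C ( and C → ( ( X
  Overlap: { '(' }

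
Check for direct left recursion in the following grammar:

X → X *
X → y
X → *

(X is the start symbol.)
Yes, X is left-recursive

Direct left recursion occurs when N → N α for some non-terminal N (the right-hand side begins with the left-hand side itself).

X → X *: LEFT RECURSIVE (starts with X)
X → y: starts with y
X → *: starts with '*'

The grammar has direct left recursion on: X.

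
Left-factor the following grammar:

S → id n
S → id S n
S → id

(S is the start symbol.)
S → id S'
S' → n
S' → S n
S' → ε

Left-factoring transforms A → αβ₁ | αβ₂ into A → αA' and A' → β₁ | β₂
(α is the longest common prefix among the alternatives). Repeat until
no nonterminal has two alternatives with a common prefix.

Round 1: S has alternatives sharing prefix 'id'. Introduce S': S → id S'
  Add: S' → n
  Add: S' → S n
  Add: S' → ε

No remaining common prefixes — done.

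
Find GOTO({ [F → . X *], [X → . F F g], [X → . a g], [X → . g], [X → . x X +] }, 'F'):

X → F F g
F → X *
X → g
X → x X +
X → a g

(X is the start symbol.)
GOTO(I, 'F') = CLOSURE({ [A → αX.β] : [A → α.Xβ] ∈ I, X = 'F' })

Items with dot before 'F', with the dot advanced:
  [X → . F F g] → [X → F . F g]
Closure of the advanced items:
  [X → F . F g] has the dot before F: add [F → . X *]
  [F → . X *] has the dot before X: add [X → . F F g], [X → . g], [X → . x X +], [X → . a g]

GOTO = { [F → . X *], [X → . F F g], [X → . a g], [X → . g], [X → . x X +], [X → F . F g] }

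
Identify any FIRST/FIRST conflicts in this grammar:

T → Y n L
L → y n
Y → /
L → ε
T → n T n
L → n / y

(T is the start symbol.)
No FIRST/FIRST conflicts.

A FIRST/FIRST conflict occurs when two productions N → α and N → β for the same non-terminal have FIRST(α) ∩ FIRST(β) ≠ ∅ (with ε ∈ FIRST of a nullable right-hand side, so two nullable alternatives also conflict).

FIRST sets of the non-terminals at (or reachable through a nullable prefix from) the front of some alternative:
  FIRST(Y) = { '/' }

Productions for T:
  T → Y n L: FIRST = { '/' }
  T → n T n: FIRST = { 'n' }
Productions for L:
  L → y n: FIRST = { 'y' }
  L → ε: FIRST = { ε }
  L → n / y: FIRST = { 'n' }
Y has only one production, so no FIRST/FIRST conflict is possible there.

All alternatives of each non-terminal have pairwise disjoint FIRST sets.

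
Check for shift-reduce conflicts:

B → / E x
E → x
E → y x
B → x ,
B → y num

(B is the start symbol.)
A shift-reduce conflict occurs when an LR(0) state has both:
  - a complete (reduce) item [A → α .] (dot at the end), and
  - a shift item [B → β . c γ] (dot before a terminal).

Augment with B' → B and build the canonical LR(0) collection (I0 = CLOSURE({[B' → . B]}), then GOTO on every symbol after a dot until no new states appear). It has 12 states:
  I0: { [B → . / E x], [B → . x ,], [B → . y num], [B' → . B] }  — shift
  I1: { [B → / . E x], [E → . x], [E → . y x] }  — shift
  I2: { [B' → B .] }  — accept
  I3: { [B → x . ,] }  — shift
  I4: { [B → y . num] }  — shift
  I5: { [B → y num .] }  — reduce
  I6: { [B → x , .] }  — reduce
  I7: { [B → / E . x] }  — shift
  I8: { [E → x .] }  — reduce
  I9: { [E → y . x] }  — shift
  I10: { [E → y x .] }  — reduce
  I11: { [B → / E x .] }  — reduce

No state contains both a complete item and a shift item.

Answer: No shift-reduce conflicts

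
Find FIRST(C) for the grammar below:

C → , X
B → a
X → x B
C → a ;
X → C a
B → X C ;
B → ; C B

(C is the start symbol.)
To compute FIRST(C), examine every production with C on the left-hand side, reading each right-hand side left to right until a non-nullable symbol is reached.

From C → , X:
  - ',' is a terminal: add ',' and stop
From C → a ;:
  - a is a terminal: add 'a' and stop

Collecting: FIRST(C) = { ',', 'a' }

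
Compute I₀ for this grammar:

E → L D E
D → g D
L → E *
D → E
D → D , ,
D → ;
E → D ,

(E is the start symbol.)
{ [D → . ;], [D → . D , ,], [D → . E], [D → . g D], [E → . D ,], [E → . L D E], [E' → . E], [L → . E *] }

First, augment the grammar with E' → E
I₀ = CLOSURE({ [E' → . E] }):
  [E' → . E] has the dot before E: add [E → . L D E], [E → . D ,]
  [E → . L D E] has the dot before L: add [L → . E *]
  [E → . D ,] has the dot before D: add [D → . g D], [D → . E], [D → . D , ,], [D → . ;]
No further items can be added.

I₀ = { [D → . ;], [D → . D , ,], [D → . E], [D → . g D], [E → . D ,], [E → . L D E], [E' → . E], [L → . E *] }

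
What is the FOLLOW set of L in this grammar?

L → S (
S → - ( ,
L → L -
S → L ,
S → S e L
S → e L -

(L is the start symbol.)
L is the start symbol, so $ ∈ FOLLOW(L).
In L → L -: L is followed by '-', add FIRST('-') \ {ε} = { '-' }
In S → L ,: L is followed by ',', add FIRST(',') \ {ε} = { ',' }
In S → S e L: L is at the end, add FOLLOW(S)
In S → e L -: L is followed by '-', add FIRST('-') \ {ε} = { '-' }

The FOLLOW sets referred to above (computed the same way, to a fixed point):
  FOLLOW(S) = { '(', 'e' }

Taking the union: FOLLOW(L) = { $, '(', ',', '-', 'e' }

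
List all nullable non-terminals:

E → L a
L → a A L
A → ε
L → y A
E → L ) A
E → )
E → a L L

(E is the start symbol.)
ε-productions: A → ε
So A is immediately nullable.
No further non-terminal can be added: every production for the remaining non-terminals contains a terminal or a non-nullable non-terminal.
Nullable = { 'A' }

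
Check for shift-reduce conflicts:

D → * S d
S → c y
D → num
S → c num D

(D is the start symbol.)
No shift-reduce conflicts

Augment with D' → D and build the canonical LR(0) collection (I0 = CLOSURE({[D' → . D]}), then GOTO on every symbol after a dot until no new states appear). It has 10 states:
  I0: { [D → . * S d], [D → . num], [D' → . D] }  — shift
  I1: { [D → * . S d], [S → . c num D], [S → . c y] }  — shift
  I2: { [D' → D .] }  — accept
  I3: { [D → num .] }  — reduce
  I4: { [D → * S . d] }  — shift
  I5: { [S → c . num D], [S → c . y] }  — shift
  I6: { [D → . * S d], [D → . num], [S → c num . D] }  — shift
  I7: { [S → c y .] }  — reduce
  I8: { [S → c num D .] }  — reduce
  I9: { [D → * S d .] }  — reduce

No state contains both a complete item and a shift item.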